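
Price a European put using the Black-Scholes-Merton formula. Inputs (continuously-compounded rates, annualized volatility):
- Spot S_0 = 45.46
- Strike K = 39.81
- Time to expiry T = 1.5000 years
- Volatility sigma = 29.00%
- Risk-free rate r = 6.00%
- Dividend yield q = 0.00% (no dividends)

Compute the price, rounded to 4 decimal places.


Answer: Price = 2.3111

Derivation:
d1 = (ln(S/K) + (r - q + 0.5*sigma^2) * T) / (sigma * sqrt(T)) = 0.80464241
d2 = d1 - sigma * sqrt(T) = 0.44946639
exp(-rT) = 0.91393119; exp(-qT) = 1.00000000
P = K * exp(-rT) * N(-d2) - S_0 * exp(-qT) * N(-d1)
N(-d1) = 0.21051303; N(-d2) = 0.32654762
P = 39.8100 * 0.91393119 * 0.32654762 - 45.4600 * 1.00000000 * 0.21051303 = 2.3111


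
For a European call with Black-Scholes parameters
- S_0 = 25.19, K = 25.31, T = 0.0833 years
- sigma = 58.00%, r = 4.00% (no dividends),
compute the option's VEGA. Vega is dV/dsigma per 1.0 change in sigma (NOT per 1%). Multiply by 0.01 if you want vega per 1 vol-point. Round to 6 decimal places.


d1 = 0.0752133786; d2 = -0.0921847098
phi(d1) = 0.3978154561; exp(-qT) = 1.0000000000; exp(-rT) = 0.9966735450
Vega = S * exp(-qT) * phi(d1) * sqrt(T) = 25.1900 * 1.0000000000 * 0.3978154561 * 0.2886173938 = 2.892227

Answer: Vega = 2.892227


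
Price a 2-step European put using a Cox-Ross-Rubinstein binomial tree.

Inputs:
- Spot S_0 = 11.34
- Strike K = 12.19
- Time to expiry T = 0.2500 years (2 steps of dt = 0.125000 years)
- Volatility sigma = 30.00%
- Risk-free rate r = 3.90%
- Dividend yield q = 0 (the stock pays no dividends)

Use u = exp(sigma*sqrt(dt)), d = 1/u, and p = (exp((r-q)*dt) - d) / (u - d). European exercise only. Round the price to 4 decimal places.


dt = T/N = 0.125000
u = exp(sigma*sqrt(dt)) = 1.111895; d = 1/u = 0.899365
p = (exp((r-q)*dt) - d) / (u - d) = 0.496502
Discount per step: exp(-r*dt) = 0.995137
Stock lattice S(k, i) with i counting down-moves:
  k=0: S(0,0) = 11.3400
  k=1: S(1,0) = 12.6089; S(1,1) = 10.1988
  k=2: S(2,0) = 14.0198; S(2,1) = 11.3400; S(2,2) = 9.1724
Terminal payoffs V(N, i) = max(K - S_T, 0):
  V(2,0) = 0.000000; V(2,1) = 0.850000; V(2,2) = 3.017551
Backward induction: V(k, i) = exp(-r*dt) * [p * V(k+1, i) + (1-p) * V(k+1, i+1)].
  V(1,0) = exp(-r*dt) * [p*0.000000 + (1-p)*0.850000] = 0.425892
  V(1,1) = exp(-r*dt) * [p*0.850000 + (1-p)*3.017551] = 1.931916
  V(0,0) = exp(-r*dt) * [p*0.425892 + (1-p)*1.931916] = 1.178413

Answer: Price = V(0,0) = 1.1784


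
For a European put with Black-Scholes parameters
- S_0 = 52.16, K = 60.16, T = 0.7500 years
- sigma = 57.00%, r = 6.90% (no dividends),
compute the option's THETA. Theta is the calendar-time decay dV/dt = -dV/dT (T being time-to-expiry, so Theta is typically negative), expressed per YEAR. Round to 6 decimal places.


Answer: Theta = -4.206322

Derivation:
d1 = 0.0625882900; d2 = -0.4310461902
phi(d1) = 0.3981616580; exp(-qT) = 1.0000000000; exp(-rT) = 0.9495662287
Theta = -S*exp(-qT)*phi(d1)*sigma/(2*sqrt(T)) + r*K*exp(-rT)*N(-d2) - q*S*exp(-qT)*N(-d1)
N(-d1) = 0.4750471772; N(-d2) = 0.6667826074; sqrt(T) = 0.8660254038
Term 1 = -52.1600 * 1.0000000000 * 0.3981616580 * 0.5700 / (2 * 0.8660254038) = -6.8345708073
Term 2 = 0.0690 * 60.1600 * 0.9495662287 * 0.6667826074 = 2.6282486008
Term 3 = 0 (no dividend yield, q = 0)
Theta = -6.8345708073 + (2.6282486008) + (0.0000000000) = -4.206322


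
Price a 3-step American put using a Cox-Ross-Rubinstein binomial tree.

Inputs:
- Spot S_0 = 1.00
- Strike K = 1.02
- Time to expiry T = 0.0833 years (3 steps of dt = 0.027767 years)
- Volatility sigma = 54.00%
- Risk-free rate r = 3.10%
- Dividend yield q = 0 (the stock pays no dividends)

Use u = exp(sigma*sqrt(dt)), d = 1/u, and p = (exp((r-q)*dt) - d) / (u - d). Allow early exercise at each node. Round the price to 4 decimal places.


Answer: Price = V(0,0) = 0.0768

Derivation:
dt = T/N = 0.027767
u = exp(sigma*sqrt(dt)) = 1.094155; d = 1/u = 0.913948
p = (exp((r-q)*dt) - d) / (u - d) = 0.482298
Discount per step: exp(-r*dt) = 0.999140
Stock lattice S(k, i) with i counting down-moves:
  k=0: S(0,0) = 1.0000
  k=1: S(1,0) = 1.0942; S(1,1) = 0.9139
  k=2: S(2,0) = 1.1972; S(2,1) = 1.0000; S(2,2) = 0.8353
  k=3: S(3,0) = 1.3099; S(3,1) = 1.0942; S(3,2) = 0.9139; S(3,3) = 0.7634
Terminal payoffs V(N, i) = max(K - S_T, 0):
  V(3,0) = 0.000000; V(3,1) = 0.000000; V(3,2) = 0.106052; V(3,3) = 0.256579
Backward induction: V(k, i) = exp(-r*dt) * [p * V(k+1, i) + (1-p) * V(k+1, i+1)]; then take max(V_cont, immediate exercise) for American.
  V(2,0) = exp(-r*dt) * [p*0.000000 + (1-p)*0.000000] = 0.000000; exercise = 0.000000; V(2,0) = max -> 0.000000
  V(2,1) = exp(-r*dt) * [p*0.000000 + (1-p)*0.106052] = 0.054856; exercise = 0.020000; V(2,1) = max -> 0.054856
  V(2,2) = exp(-r*dt) * [p*0.106052 + (1-p)*0.256579] = 0.183822; exercise = 0.184700; V(2,2) = max -> 0.184700
  V(1,0) = exp(-r*dt) * [p*0.000000 + (1-p)*0.054856] = 0.028375; exercise = 0.000000; V(1,0) = max -> 0.028375
  V(1,1) = exp(-r*dt) * [p*0.054856 + (1-p)*0.184700] = 0.121971; exercise = 0.106052; V(1,1) = max -> 0.121971
  V(0,0) = exp(-r*dt) * [p*0.028375 + (1-p)*0.121971] = 0.076764; exercise = 0.020000; V(0,0) = max -> 0.076764


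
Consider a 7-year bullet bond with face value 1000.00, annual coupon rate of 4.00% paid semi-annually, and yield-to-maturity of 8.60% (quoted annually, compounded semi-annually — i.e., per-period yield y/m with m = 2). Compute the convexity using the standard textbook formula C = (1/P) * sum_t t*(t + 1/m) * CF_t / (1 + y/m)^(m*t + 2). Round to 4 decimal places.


Coupon per period c = face * coupon_rate / m = 20.000000
Periods per year m = 2; per-period yield y/m = 0.043000
Number of cashflows N = 14
Cashflows (t years, CF_t, discount factor 1/(1+y/m)^(m*t), PV):
  t = 0.5000: CF_t = 20.000000, DF = 0.958773, PV = 19.175455
  t = 1.0000: CF_t = 20.000000, DF = 0.919245, PV = 18.384905
  t = 1.5000: CF_t = 20.000000, DF = 0.881347, PV = 17.626946
  t = 2.0000: CF_t = 20.000000, DF = 0.845012, PV = 16.900236
  t = 2.5000: CF_t = 20.000000, DF = 0.810174, PV = 16.203486
  t = 3.0000: CF_t = 20.000000, DF = 0.776773, PV = 15.535461
  t = 3.5000: CF_t = 20.000000, DF = 0.744749, PV = 14.894977
  t = 4.0000: CF_t = 20.000000, DF = 0.714045, PV = 14.280898
  t = 4.5000: CF_t = 20.000000, DF = 0.684607, PV = 13.692136
  t = 5.0000: CF_t = 20.000000, DF = 0.656382, PV = 13.127648
  t = 5.5000: CF_t = 20.000000, DF = 0.629322, PV = 12.586431
  t = 6.0000: CF_t = 20.000000, DF = 0.603376, PV = 12.067527
  t = 6.5000: CF_t = 20.000000, DF = 0.578501, PV = 11.570017
  t = 7.0000: CF_t = 1020.000000, DF = 0.554651, PV = 565.743866
Price P = sum_t PV_t = 761.789989
Convexity numerator sum_t t*(t + 1/m) * CF_t / (1+y/m)^(m*t + 2):
  t = 0.5000: term = 8.813473
  t = 1.0000: term = 25.350354
  t = 1.5000: term = 48.610457
  t = 2.0000: term = 77.677305
  t = 2.5000: term = 111.712327
  t = 3.0000: term = 149.949433
  t = 3.5000: term = 191.689911
  t = 4.0000: term = 236.297658
  t = 4.5000: term = 283.194700
  t = 5.0000: term = 331.857004
  t = 5.5000: term = 381.810551
  t = 6.0000: term = 432.627662
  t = 6.5000: term = 483.923559
  t = 7.0000: term = 27303.010766
Convexity = (1/P) * sum = 30066.525161 / 761.789989 = 39.468260

Answer: Convexity = 39.4683


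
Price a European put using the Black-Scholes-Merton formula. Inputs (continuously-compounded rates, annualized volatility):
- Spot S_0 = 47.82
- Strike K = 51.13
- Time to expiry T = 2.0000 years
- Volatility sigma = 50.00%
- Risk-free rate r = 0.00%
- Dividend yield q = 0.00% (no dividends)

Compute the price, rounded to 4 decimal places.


d1 = (ln(S/K) + (r - q + 0.5*sigma^2) * T) / (sigma * sqrt(T)) = 0.25890369
d2 = d1 - sigma * sqrt(T) = -0.44820309
exp(-rT) = 1.00000000; exp(-qT) = 1.00000000
P = K * exp(-rT) * N(-d2) - S_0 * exp(-qT) * N(-d1)
N(-d1) = 0.39785478; N(-d2) = 0.67299668
P = 51.1300 * 1.00000000 * 0.67299668 - 47.8200 * 1.00000000 * 0.39785478 = 15.3849

Answer: Price = 15.3849


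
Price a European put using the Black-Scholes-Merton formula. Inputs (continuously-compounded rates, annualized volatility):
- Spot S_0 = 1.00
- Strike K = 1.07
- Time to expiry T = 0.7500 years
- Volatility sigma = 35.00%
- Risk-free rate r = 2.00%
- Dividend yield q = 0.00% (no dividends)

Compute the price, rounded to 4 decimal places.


d1 = (ln(S/K) + (r - q + 0.5*sigma^2) * T) / (sigma * sqrt(T)) = -0.02217404
d2 = d1 - sigma * sqrt(T) = -0.32528293
exp(-rT) = 0.98511194; exp(-qT) = 1.00000000
P = K * exp(-rT) * N(-d2) - S_0 * exp(-qT) * N(-d1)
N(-d1) = 0.50884544; N(-d2) = 0.62751653
P = 1.0700 * 0.98511194 * 0.62751653 - 1.0000 * 1.00000000 * 0.50884544 = 0.1526

Answer: Price = 0.1526


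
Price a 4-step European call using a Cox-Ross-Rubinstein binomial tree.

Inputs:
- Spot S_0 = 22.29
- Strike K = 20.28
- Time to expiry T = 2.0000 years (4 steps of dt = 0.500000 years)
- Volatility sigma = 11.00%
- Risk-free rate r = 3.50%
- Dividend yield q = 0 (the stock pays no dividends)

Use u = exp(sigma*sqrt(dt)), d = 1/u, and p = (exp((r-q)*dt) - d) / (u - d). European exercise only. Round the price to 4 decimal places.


dt = T/N = 0.500000
u = exp(sigma*sqrt(dt)) = 1.080887; d = 1/u = 0.925166
p = (exp((r-q)*dt) - d) / (u - d) = 0.593934
Discount per step: exp(-r*dt) = 0.982652
Stock lattice S(k, i) with i counting down-moves:
  k=0: S(0,0) = 22.2900
  k=1: S(1,0) = 24.0930; S(1,1) = 20.6220
  k=2: S(2,0) = 26.0418; S(2,1) = 22.2900; S(2,2) = 19.0787
  k=3: S(3,0) = 28.1482; S(3,1) = 24.0930; S(3,2) = 20.6220; S(3,3) = 17.6510
  k=4: S(4,0) = 30.4250; S(4,1) = 26.0418; S(4,2) = 22.2900; S(4,3) = 19.0787; S(4,4) = 16.3301
Terminal payoffs V(N, i) = max(S_T - K, 0):
  V(4,0) = 10.145015; V(4,1) = 5.761766; V(4,2) = 2.010000; V(4,3) = 0.000000; V(4,4) = 0.000000
Backward induction: V(k, i) = exp(-r*dt) * [p * V(k+1, i) + (1-p) * V(k+1, i+1)].
  V(3,0) = exp(-r*dt) * [p*10.145015 + (1-p)*5.761766] = 8.220012
  V(3,1) = exp(-r*dt) * [p*5.761766 + (1-p)*2.010000] = 4.164778
  V(3,2) = exp(-r*dt) * [p*2.010000 + (1-p)*0.000000] = 1.173098
  V(3,3) = exp(-r*dt) * [p*0.000000 + (1-p)*0.000000] = 0.000000
  V(2,0) = exp(-r*dt) * [p*8.220012 + (1-p)*4.164778] = 6.459288
  V(2,1) = exp(-r*dt) * [p*4.164778 + (1-p)*1.173098] = 2.898784
  V(2,2) = exp(-r*dt) * [p*1.173098 + (1-p)*0.000000] = 0.684656
  V(1,0) = exp(-r*dt) * [p*6.459288 + (1-p)*2.898784] = 4.926517
  V(1,1) = exp(-r*dt) * [p*2.898784 + (1-p)*0.684656] = 1.965013
  V(0,0) = exp(-r*dt) * [p*4.926517 + (1-p)*1.965013] = 3.659350

Answer: Price = V(0,0) = 3.6593


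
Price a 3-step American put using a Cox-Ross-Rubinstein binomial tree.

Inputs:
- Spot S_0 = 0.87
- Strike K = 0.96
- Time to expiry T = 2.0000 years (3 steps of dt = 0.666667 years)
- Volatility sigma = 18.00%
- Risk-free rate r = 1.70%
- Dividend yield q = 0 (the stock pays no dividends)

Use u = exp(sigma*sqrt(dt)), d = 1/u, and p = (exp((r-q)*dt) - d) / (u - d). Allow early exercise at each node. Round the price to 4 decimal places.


dt = T/N = 0.666667
u = exp(sigma*sqrt(dt)) = 1.158319; d = 1/u = 0.863320
p = (exp((r-q)*dt) - d) / (u - d) = 0.501961
Discount per step: exp(-r*dt) = 0.988731
Stock lattice S(k, i) with i counting down-moves:
  k=0: S(0,0) = 0.8700
  k=1: S(1,0) = 1.0077; S(1,1) = 0.7511
  k=2: S(2,0) = 1.1673; S(2,1) = 0.8700; S(2,2) = 0.6484
  k=3: S(3,0) = 1.3521; S(3,1) = 1.0077; S(3,2) = 0.7511; S(3,3) = 0.5598
Terminal payoffs V(N, i) = max(K - S_T, 0):
  V(3,0) = 0.000000; V(3,1) = 0.000000; V(3,2) = 0.208911; V(3,3) = 0.400197
Backward induction: V(k, i) = exp(-r*dt) * [p * V(k+1, i) + (1-p) * V(k+1, i+1)]; then take max(V_cont, immediate exercise) for American.
  V(2,0) = exp(-r*dt) * [p*0.000000 + (1-p)*0.000000] = 0.000000; exercise = 0.000000; V(2,0) = max -> 0.000000
  V(2,1) = exp(-r*dt) * [p*0.000000 + (1-p)*0.208911] = 0.102874; exercise = 0.090000; V(2,1) = max -> 0.102874
  V(2,2) = exp(-r*dt) * [p*0.208911 + (1-p)*0.400197] = 0.300751; exercise = 0.311570; V(2,2) = max -> 0.311570
  V(1,0) = exp(-r*dt) * [p*0.000000 + (1-p)*0.102874] = 0.050658; exercise = 0.000000; V(1,0) = max -> 0.050658
  V(1,1) = exp(-r*dt) * [p*0.102874 + (1-p)*0.311570] = 0.204482; exercise = 0.208911; V(1,1) = max -> 0.208911
  V(0,0) = exp(-r*dt) * [p*0.050658 + (1-p)*0.208911] = 0.128015; exercise = 0.090000; V(0,0) = max -> 0.128015

Answer: Price = V(0,0) = 0.1280


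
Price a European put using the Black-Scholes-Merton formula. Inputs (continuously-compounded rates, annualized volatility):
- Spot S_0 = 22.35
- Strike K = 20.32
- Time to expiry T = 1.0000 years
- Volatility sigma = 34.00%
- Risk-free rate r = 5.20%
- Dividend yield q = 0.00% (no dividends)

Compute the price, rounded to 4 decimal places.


Answer: Price = 1.5371

Derivation:
d1 = (ln(S/K) + (r - q + 0.5*sigma^2) * T) / (sigma * sqrt(T)) = 0.60300205
d2 = d1 - sigma * sqrt(T) = 0.26300205
exp(-rT) = 0.94932887; exp(-qT) = 1.00000000
P = K * exp(-rT) * N(-d2) - S_0 * exp(-qT) * N(-d1)
N(-d1) = 0.27325366; N(-d2) = 0.39627450
P = 20.3200 * 0.94932887 * 0.39627450 - 22.3500 * 1.00000000 * 0.27325366 = 1.5371


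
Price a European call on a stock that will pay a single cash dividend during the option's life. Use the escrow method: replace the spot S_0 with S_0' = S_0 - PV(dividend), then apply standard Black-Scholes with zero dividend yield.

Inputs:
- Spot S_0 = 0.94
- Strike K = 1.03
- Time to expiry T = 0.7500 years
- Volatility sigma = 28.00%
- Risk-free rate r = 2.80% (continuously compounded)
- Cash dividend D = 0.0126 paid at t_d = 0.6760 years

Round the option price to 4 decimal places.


PV(D) = D * exp(-r * t_d) = 0.0126 * 0.98125001 = 0.01236375
S_0' = S_0 - PV(D) = 0.9400 - 0.01236375 = 0.92763625
d1 = (ln(S_0'/K) + (r + sigma^2/2)*T) / (sigma*sqrt(T)) = -0.22382384
d2 = d1 - sigma*sqrt(T) = -0.46631096
exp(-rT) = 0.97921896
N(d1) = 0.41144719; N(d2) = 0.32049647
C = S_0' * N(d1) - K * exp(-rT) * N(d2) = 0.92763625 * 0.41144719 - 1.0300 * 0.97921896 * 0.32049647 = 0.0584

Answer: Price = 0.0584


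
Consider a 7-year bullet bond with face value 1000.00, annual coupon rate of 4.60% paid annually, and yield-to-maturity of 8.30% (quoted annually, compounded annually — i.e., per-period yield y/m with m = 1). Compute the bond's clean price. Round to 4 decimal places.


Coupon per period c = face * coupon_rate / m = 46.000000
Periods per year m = 1; per-period yield y/m = 0.083000
Number of cashflows N = 7
Cashflows (t years, CF_t, discount factor 1/(1+y/m)^(m*t), PV):
  t = 1.0000: CF_t = 46.000000, DF = 0.923361, PV = 42.474608
  t = 2.0000: CF_t = 46.000000, DF = 0.852596, PV = 39.219398
  t = 3.0000: CF_t = 46.000000, DF = 0.787254, PV = 36.213664
  t = 4.0000: CF_t = 46.000000, DF = 0.726919, PV = 33.438286
  t = 5.0000: CF_t = 46.000000, DF = 0.671209, PV = 30.875610
  t = 6.0000: CF_t = 46.000000, DF = 0.619768, PV = 28.509335
  t = 7.0000: CF_t = 1046.000000, DF = 0.572270, PV = 598.594177
Price P = sum_t PV_t = 809.325077

Answer: Price = 809.3251


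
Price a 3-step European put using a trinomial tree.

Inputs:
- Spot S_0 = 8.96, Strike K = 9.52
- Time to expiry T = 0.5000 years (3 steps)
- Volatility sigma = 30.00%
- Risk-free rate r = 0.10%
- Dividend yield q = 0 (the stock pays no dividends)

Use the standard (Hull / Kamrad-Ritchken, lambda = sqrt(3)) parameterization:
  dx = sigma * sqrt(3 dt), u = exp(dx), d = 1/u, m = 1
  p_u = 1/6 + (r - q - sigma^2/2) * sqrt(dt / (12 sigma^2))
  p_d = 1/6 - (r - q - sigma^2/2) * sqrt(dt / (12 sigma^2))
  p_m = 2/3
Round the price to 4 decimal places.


dt = T/N = 0.166667; dx = sigma*sqrt(3*dt) = 0.212132
u = exp(dx) = 1.236311; d = 1/u = 0.808858
p_u = 0.149382, p_m = 0.666667, p_d = 0.183951
Discount per step: exp(-r*dt) = 0.999833
Stock lattice S(k, j) with j the centered position index:
  k=0: S(0,+0) = 8.9600
  k=1: S(1,-1) = 7.2474; S(1,+0) = 8.9600; S(1,+1) = 11.0773
  k=2: S(2,-2) = 5.8621; S(2,-1) = 7.2474; S(2,+0) = 8.9600; S(2,+1) = 11.0773; S(2,+2) = 13.6950
  k=3: S(3,-3) = 4.7416; S(3,-2) = 5.8621; S(3,-1) = 7.2474; S(3,+0) = 8.9600; S(3,+1) = 11.0773; S(3,+2) = 13.6950; S(3,+3) = 16.9313
Terminal payoffs V(N, j) = max(K - S_T, 0):
  V(3,-3) = 4.778402; V(3,-2) = 3.657910; V(3,-1) = 2.272633; V(3,+0) = 0.560000; V(3,+1) = 0.000000; V(3,+2) = 0.000000; V(3,+3) = 0.000000
Backward induction: V(k, j) = exp(-r*dt) * [p_u * V(k+1, j+1) + p_m * V(k+1, j) + p_d * V(k+1, j-1)]
  V(2,-2) = exp(-r*dt) * [p_u*2.272633 + p_m*3.657910 + p_d*4.778402] = 3.656482
  V(2,-1) = exp(-r*dt) * [p_u*0.560000 + p_m*2.272633 + p_d*3.657910] = 2.271242
  V(2,+0) = exp(-r*dt) * [p_u*0.000000 + p_m*0.560000 + p_d*2.272633] = 0.791256
  V(2,+1) = exp(-r*dt) * [p_u*0.000000 + p_m*0.000000 + p_d*0.560000] = 0.102996
  V(2,+2) = exp(-r*dt) * [p_u*0.000000 + p_m*0.000000 + p_d*0.000000] = 0.000000
  V(1,-1) = exp(-r*dt) * [p_u*0.791256 + p_m*2.271242 + p_d*3.656482] = 2.304592
  V(1,+0) = exp(-r*dt) * [p_u*0.102996 + p_m*0.791256 + p_d*2.271242] = 0.960528
  V(1,+1) = exp(-r*dt) * [p_u*0.000000 + p_m*0.102996 + p_d*0.791256] = 0.214181
  V(0,+0) = exp(-r*dt) * [p_u*0.214181 + p_m*0.960528 + p_d*2.304592] = 1.096097

Answer: Price = V(0,0) = 1.0961


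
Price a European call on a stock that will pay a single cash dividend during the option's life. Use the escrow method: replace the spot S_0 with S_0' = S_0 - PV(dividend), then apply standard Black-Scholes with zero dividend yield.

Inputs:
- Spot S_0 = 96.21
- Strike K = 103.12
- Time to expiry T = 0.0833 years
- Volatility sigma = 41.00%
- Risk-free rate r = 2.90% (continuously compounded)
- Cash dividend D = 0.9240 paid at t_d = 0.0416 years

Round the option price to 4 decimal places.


PV(D) = D * exp(-r * t_d) = 0.9240 * 0.99879433 = 0.92288596
S_0' = S_0 - PV(D) = 96.2100 - 0.92288596 = 95.28711404
d1 = (ln(S_0'/K) + (r + sigma^2/2)*T) / (sigma*sqrt(T)) = -0.58801543
d2 = d1 - sigma*sqrt(T) = -0.70634856
exp(-rT) = 0.99758722
N(d1) = 0.27826097; N(d2) = 0.23998570
C = S_0' * N(d1) - K * exp(-rT) * N(d2) = 95.28711404 * 0.27826097 - 103.1200 * 0.99758722 * 0.23998570 = 1.8271

Answer: Price = 1.8271


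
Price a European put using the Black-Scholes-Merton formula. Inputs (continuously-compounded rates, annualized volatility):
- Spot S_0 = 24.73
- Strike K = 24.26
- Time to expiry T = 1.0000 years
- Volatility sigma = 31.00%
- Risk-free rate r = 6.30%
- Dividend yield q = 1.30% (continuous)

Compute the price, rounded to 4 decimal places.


d1 = (ln(S/K) + (r - q + 0.5*sigma^2) * T) / (sigma * sqrt(T)) = 0.37818767
d2 = d1 - sigma * sqrt(T) = 0.06818767
exp(-rT) = 0.93894347; exp(-qT) = 0.98708414
P = K * exp(-rT) * N(-d2) - S_0 * exp(-qT) * N(-d1)
N(-d1) = 0.35264559; N(-d2) = 0.47281812
P = 24.2600 * 0.93894347 * 0.47281812 - 24.7300 * 0.98708414 * 0.35264559 = 2.1619

Answer: Price = 2.1619


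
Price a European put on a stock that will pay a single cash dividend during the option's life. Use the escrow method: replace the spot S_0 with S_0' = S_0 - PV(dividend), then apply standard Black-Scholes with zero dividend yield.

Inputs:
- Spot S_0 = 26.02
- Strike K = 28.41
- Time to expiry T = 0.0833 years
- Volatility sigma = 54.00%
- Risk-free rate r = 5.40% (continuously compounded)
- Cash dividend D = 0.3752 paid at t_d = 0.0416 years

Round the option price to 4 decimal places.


PV(D) = D * exp(-r * t_d) = 0.3752 * 0.99775612 = 0.37435810
S_0' = S_0 - PV(D) = 26.0200 - 0.37435810 = 25.64564190
d1 = (ln(S_0'/K) + (r + sigma^2/2)*T) / (sigma*sqrt(T)) = -0.55003105
d2 = d1 - sigma*sqrt(T) = -0.70588444
exp(-rT) = 0.99551190
N(-d1) = 0.70885096; N(-d2) = 0.75987000
P = K * exp(-rT) * N(-d2) - S_0' * N(-d1) = 28.4100 * 0.99551190 * 0.75987000 - 25.64564190 * 0.70885096 = 3.3121

Answer: Price = 3.3121


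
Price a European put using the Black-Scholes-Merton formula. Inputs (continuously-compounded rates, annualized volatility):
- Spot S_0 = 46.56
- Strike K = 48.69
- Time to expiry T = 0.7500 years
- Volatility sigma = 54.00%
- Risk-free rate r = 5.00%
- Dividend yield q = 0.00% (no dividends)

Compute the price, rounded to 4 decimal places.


d1 = (ln(S/K) + (r - q + 0.5*sigma^2) * T) / (sigma * sqrt(T)) = 0.21836271
d2 = d1 - sigma * sqrt(T) = -0.24929101
exp(-rT) = 0.96319442; exp(-qT) = 1.00000000
P = K * exp(-rT) * N(-d2) - S_0 * exp(-qT) * N(-d1)
N(-d1) = 0.41357326; N(-d2) = 0.59843216
P = 48.6900 * 0.96319442 * 0.59843216 - 46.5600 * 1.00000000 * 0.41357326 = 8.8093

Answer: Price = 8.8093


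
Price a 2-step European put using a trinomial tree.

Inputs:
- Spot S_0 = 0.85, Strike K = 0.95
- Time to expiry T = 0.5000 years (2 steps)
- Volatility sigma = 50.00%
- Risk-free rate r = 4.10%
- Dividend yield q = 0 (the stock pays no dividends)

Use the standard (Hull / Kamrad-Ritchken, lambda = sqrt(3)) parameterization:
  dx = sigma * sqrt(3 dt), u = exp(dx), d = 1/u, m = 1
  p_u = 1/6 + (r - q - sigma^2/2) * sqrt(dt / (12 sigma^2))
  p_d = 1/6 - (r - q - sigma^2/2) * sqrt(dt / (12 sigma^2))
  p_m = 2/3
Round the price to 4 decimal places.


dt = T/N = 0.250000; dx = sigma*sqrt(3*dt) = 0.433013
u = exp(dx) = 1.541896; d = 1/u = 0.648552
p_u = 0.142418, p_m = 0.666667, p_d = 0.190915
Discount per step: exp(-r*dt) = 0.989802
Stock lattice S(k, j) with j the centered position index:
  k=0: S(0,+0) = 0.8500
  k=1: S(1,-1) = 0.5513; S(1,+0) = 0.8500; S(1,+1) = 1.3106
  k=2: S(2,-2) = 0.3575; S(2,-1) = 0.5513; S(2,+0) = 0.8500; S(2,+1) = 1.3106; S(2,+2) = 2.0208
Terminal payoffs V(N, j) = max(K - S_T, 0):
  V(2,-2) = 0.592473; V(2,-1) = 0.398731; V(2,+0) = 0.100000; V(2,+1) = 0.000000; V(2,+2) = 0.000000
Backward induction: V(k, j) = exp(-r*dt) * [p_u * V(k+1, j+1) + p_m * V(k+1, j) + p_d * V(k+1, j-1)]
  V(1,-1) = exp(-r*dt) * [p_u*0.100000 + p_m*0.398731 + p_d*0.592473] = 0.389165
  V(1,+0) = exp(-r*dt) * [p_u*0.000000 + p_m*0.100000 + p_d*0.398731] = 0.141334
  V(1,+1) = exp(-r*dt) * [p_u*0.000000 + p_m*0.000000 + p_d*0.100000] = 0.018897
  V(0,+0) = exp(-r*dt) * [p_u*0.018897 + p_m*0.141334 + p_d*0.389165] = 0.169466

Answer: Price = V(0,0) = 0.1695


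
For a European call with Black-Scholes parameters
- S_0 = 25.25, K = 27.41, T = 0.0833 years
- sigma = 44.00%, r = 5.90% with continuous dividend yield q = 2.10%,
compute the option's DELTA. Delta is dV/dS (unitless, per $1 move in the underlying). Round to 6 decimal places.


d1 = -0.5579336340; d2 = -0.6849252872
phi(d1) = 0.3414399343; exp(-qT) = 0.9982522291; exp(-rT) = 0.9950973574
N(d1) = 0.2884448517
Delta = exp(-qT) * N(d1) = 0.9982522291 * 0.2884448517 = 0.287941

Answer: Delta = 0.287941


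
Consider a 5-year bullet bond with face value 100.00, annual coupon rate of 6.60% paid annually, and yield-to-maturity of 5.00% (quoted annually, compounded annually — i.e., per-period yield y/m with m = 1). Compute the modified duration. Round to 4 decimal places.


Answer: Modified duration = 4.2281

Derivation:
Coupon per period c = face * coupon_rate / m = 6.600000
Periods per year m = 1; per-period yield y/m = 0.050000
Number of cashflows N = 5
Cashflows (t years, CF_t, discount factor 1/(1+y/m)^(m*t), PV):
  t = 1.0000: CF_t = 6.600000, DF = 0.952381, PV = 6.285714
  t = 2.0000: CF_t = 6.600000, DF = 0.907029, PV = 5.986395
  t = 3.0000: CF_t = 6.600000, DF = 0.863838, PV = 5.701328
  t = 4.0000: CF_t = 6.600000, DF = 0.822702, PV = 5.429836
  t = 5.0000: CF_t = 106.600000, DF = 0.783526, PV = 83.523889
Price P = sum_t PV_t = 106.927163
First compute Macaulay numerator sum_t t * PV_t:
  t * PV_t at t = 1.0000: 6.285714
  t * PV_t at t = 2.0000: 11.972789
  t * PV_t at t = 3.0000: 17.103984
  t * PV_t at t = 4.0000: 21.719345
  t * PV_t at t = 5.0000: 417.619447
Macaulay duration D = 474.701280 / 106.927163 = 4.439483
Modified duration = D / (1 + y/m) = 4.439483 / (1 + 0.050000) = 4.228079


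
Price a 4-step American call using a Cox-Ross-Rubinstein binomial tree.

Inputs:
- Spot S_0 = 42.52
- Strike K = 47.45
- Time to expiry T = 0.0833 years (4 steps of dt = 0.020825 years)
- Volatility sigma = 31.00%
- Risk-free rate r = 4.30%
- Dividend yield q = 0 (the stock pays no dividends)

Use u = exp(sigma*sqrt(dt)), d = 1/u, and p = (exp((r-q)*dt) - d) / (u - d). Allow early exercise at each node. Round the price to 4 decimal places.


dt = T/N = 0.020825
u = exp(sigma*sqrt(dt)) = 1.045751; d = 1/u = 0.956250
p = (exp((r-q)*dt) - d) / (u - d) = 0.498828
Discount per step: exp(-r*dt) = 0.999105
Stock lattice S(k, i) with i counting down-moves:
  k=0: S(0,0) = 42.5200
  k=1: S(1,0) = 44.4654; S(1,1) = 40.6598
  k=2: S(2,0) = 46.4997; S(2,1) = 42.5200; S(2,2) = 38.8809
  k=3: S(3,0) = 48.6271; S(3,1) = 44.4654; S(3,2) = 40.6598; S(3,3) = 37.1799
  k=4: S(4,0) = 50.8519; S(4,1) = 46.4997; S(4,2) = 42.5200; S(4,3) = 38.8809; S(4,4) = 35.5533
Terminal payoffs V(N, i) = max(S_T - K, 0):
  V(4,0) = 3.401892; V(4,1) = 0.000000; V(4,2) = 0.000000; V(4,3) = 0.000000; V(4,4) = 0.000000
Backward induction: V(k, i) = exp(-r*dt) * [p * V(k+1, i) + (1-p) * V(k+1, i+1)]; then take max(V_cont, immediate exercise) for American.
  V(3,0) = exp(-r*dt) * [p*3.401892 + (1-p)*0.000000] = 1.695439; exercise = 1.177132; V(3,0) = max -> 1.695439
  V(3,1) = exp(-r*dt) * [p*0.000000 + (1-p)*0.000000] = 0.000000; exercise = 0.000000; V(3,1) = max -> 0.000000
  V(3,2) = exp(-r*dt) * [p*0.000000 + (1-p)*0.000000] = 0.000000; exercise = 0.000000; V(3,2) = max -> 0.000000
  V(3,3) = exp(-r*dt) * [p*0.000000 + (1-p)*0.000000] = 0.000000; exercise = 0.000000; V(3,3) = max -> 0.000000
  V(2,0) = exp(-r*dt) * [p*1.695439 + (1-p)*0.000000] = 0.844975; exercise = 0.000000; V(2,0) = max -> 0.844975
  V(2,1) = exp(-r*dt) * [p*0.000000 + (1-p)*0.000000] = 0.000000; exercise = 0.000000; V(2,1) = max -> 0.000000
  V(2,2) = exp(-r*dt) * [p*0.000000 + (1-p)*0.000000] = 0.000000; exercise = 0.000000; V(2,2) = max -> 0.000000
  V(1,0) = exp(-r*dt) * [p*0.844975 + (1-p)*0.000000] = 0.421119; exercise = 0.000000; V(1,0) = max -> 0.421119
  V(1,1) = exp(-r*dt) * [p*0.000000 + (1-p)*0.000000] = 0.000000; exercise = 0.000000; V(1,1) = max -> 0.000000
  V(0,0) = exp(-r*dt) * [p*0.421119 + (1-p)*0.000000] = 0.209878; exercise = 0.000000; V(0,0) = max -> 0.209878

Answer: Price = V(0,0) = 0.2099


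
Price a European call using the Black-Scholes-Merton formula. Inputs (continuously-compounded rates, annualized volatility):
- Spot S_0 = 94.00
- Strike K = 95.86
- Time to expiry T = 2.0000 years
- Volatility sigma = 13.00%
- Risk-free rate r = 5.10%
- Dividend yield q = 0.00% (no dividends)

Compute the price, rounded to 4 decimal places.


d1 = (ln(S/K) + (r - q + 0.5*sigma^2) * T) / (sigma * sqrt(T)) = 0.54015337
d2 = d1 - sigma * sqrt(T) = 0.35630561
exp(-rT) = 0.90302955; exp(-qT) = 1.00000000
C = S_0 * exp(-qT) * N(d1) - K * exp(-rT) * N(d2)
N(d1) = 0.70545437; N(d2) = 0.63919414
C = 94.0000 * 1.00000000 * 0.70545437 - 95.8600 * 0.90302955 * 0.63919414 = 10.9812

Answer: Price = 10.9812


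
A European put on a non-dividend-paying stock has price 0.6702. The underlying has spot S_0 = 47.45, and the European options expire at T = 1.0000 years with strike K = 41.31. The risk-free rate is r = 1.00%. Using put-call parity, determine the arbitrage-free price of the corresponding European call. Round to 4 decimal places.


Answer: Call price = 7.2212

Derivation:
Put-call parity: C - P = S_0 * exp(-qT) - K * exp(-rT).
S_0 * exp(-qT) = 47.4500 * 1.00000000 = 47.45000000
K * exp(-rT) = 41.3100 * 0.99004983 = 40.89895863
C = P + S*exp(-qT) - K*exp(-rT)
C = 0.6702 + 47.45000000 - 40.89895863 = 7.2212


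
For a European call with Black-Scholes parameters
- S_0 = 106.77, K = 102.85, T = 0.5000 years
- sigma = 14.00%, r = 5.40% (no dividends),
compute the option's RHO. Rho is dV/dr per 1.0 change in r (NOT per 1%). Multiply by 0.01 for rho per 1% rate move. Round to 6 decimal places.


d1 = 0.7000899797; d2 = 0.6010950303
phi(d1) = 0.3122342652; exp(-qT) = 1.0000000000; exp(-rT) = 0.9733612415
N(d2) = 0.7261116534
Rho = K*T*exp(-rT)*N(d2) = 102.8500 * 0.5000 * 0.9733612415 * 0.7261116534 = 36.345593

Answer: Rho = 36.345593


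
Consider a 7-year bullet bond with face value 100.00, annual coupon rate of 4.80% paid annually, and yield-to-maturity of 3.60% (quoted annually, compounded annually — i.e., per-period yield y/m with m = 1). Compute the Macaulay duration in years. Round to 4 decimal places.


Answer: Macaulay duration = 6.1440 years

Derivation:
Coupon per period c = face * coupon_rate / m = 4.800000
Periods per year m = 1; per-period yield y/m = 0.036000
Number of cashflows N = 7
Cashflows (t years, CF_t, discount factor 1/(1+y/m)^(m*t), PV):
  t = 1.0000: CF_t = 4.800000, DF = 0.965251, PV = 4.633205
  t = 2.0000: CF_t = 4.800000, DF = 0.931709, PV = 4.472205
  t = 3.0000: CF_t = 4.800000, DF = 0.899333, PV = 4.316800
  t = 4.0000: CF_t = 4.800000, DF = 0.868082, PV = 4.166796
  t = 5.0000: CF_t = 4.800000, DF = 0.837917, PV = 4.022004
  t = 6.0000: CF_t = 4.800000, DF = 0.808801, PV = 3.882243
  t = 7.0000: CF_t = 104.800000, DF = 0.780696, PV = 81.816895
Price P = sum_t PV_t = 107.310148
Macaulay numerator sum_t t * PV_t:
  t * PV_t at t = 1.0000: 4.633205
  t * PV_t at t = 2.0000: 8.944410
  t * PV_t at t = 3.0000: 12.950401
  t * PV_t at t = 4.0000: 16.667183
  t * PV_t at t = 5.0000: 20.110018
  t * PV_t at t = 6.0000: 23.293457
  t * PV_t at t = 7.0000: 572.718266
Macaulay duration D = (sum_t t * PV_t) / P = 659.316942 / 107.310148 = 6.144032


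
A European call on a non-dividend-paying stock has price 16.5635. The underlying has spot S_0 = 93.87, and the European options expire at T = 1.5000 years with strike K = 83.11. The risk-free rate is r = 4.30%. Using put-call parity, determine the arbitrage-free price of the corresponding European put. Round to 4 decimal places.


Answer: Put price = 0.6121

Derivation:
Put-call parity: C - P = S_0 * exp(-qT) - K * exp(-rT).
S_0 * exp(-qT) = 93.8700 * 1.00000000 = 93.87000000
K * exp(-rT) = 83.1100 * 0.93753611 = 77.91862646
P = C - S*exp(-qT) + K*exp(-rT)
P = 16.5635 - 93.87000000 + 77.91862646 = 0.6121


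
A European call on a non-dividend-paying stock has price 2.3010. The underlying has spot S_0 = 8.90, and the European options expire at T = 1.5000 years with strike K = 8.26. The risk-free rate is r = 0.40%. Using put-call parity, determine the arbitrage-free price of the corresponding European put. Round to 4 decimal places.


Put-call parity: C - P = S_0 * exp(-qT) - K * exp(-rT).
S_0 * exp(-qT) = 8.9000 * 1.00000000 = 8.90000000
K * exp(-rT) = 8.2600 * 0.99401796 = 8.21058838
P = C - S*exp(-qT) + K*exp(-rT)
P = 2.3010 - 8.90000000 + 8.21058838 = 1.6116

Answer: Put price = 1.6116


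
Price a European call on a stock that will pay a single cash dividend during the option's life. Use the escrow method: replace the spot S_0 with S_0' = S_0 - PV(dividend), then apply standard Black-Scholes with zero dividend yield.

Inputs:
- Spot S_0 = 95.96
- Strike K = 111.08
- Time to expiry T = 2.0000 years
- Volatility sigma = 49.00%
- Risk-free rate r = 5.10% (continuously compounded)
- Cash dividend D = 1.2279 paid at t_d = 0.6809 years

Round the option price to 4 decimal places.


PV(D) = D * exp(-r * t_d) = 1.2279 * 0.96587012 = 1.18599193
S_0' = S_0 - PV(D) = 95.9600 - 1.18599193 = 94.77400807
d1 = (ln(S_0'/K) + (r + sigma^2/2)*T) / (sigma*sqrt(T)) = 0.26457992
d2 = d1 - sigma*sqrt(T) = -0.42838472
exp(-rT) = 0.90302955
N(d1) = 0.60433346; N(d2) = 0.33418552
C = S_0' * N(d1) - K * exp(-rT) * N(d2) = 94.77400807 * 0.60433346 - 111.0800 * 0.90302955 * 0.33418552 = 23.7534

Answer: Price = 23.7534


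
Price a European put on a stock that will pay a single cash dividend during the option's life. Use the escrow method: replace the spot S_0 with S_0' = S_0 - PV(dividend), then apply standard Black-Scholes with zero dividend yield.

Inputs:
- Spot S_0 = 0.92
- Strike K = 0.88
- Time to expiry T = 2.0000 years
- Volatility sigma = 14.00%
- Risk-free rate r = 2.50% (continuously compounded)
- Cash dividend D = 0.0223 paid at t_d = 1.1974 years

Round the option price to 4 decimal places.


Answer: Price = 0.0421

Derivation:
PV(D) = D * exp(-r * t_d) = 0.0223 * 0.97050861 = 0.02164234
S_0' = S_0 - PV(D) = 0.9200 - 0.02164234 = 0.89835766
d1 = (ln(S_0'/K) + (r + sigma^2/2)*T) / (sigma*sqrt(T)) = 0.45581297
d2 = d1 - sigma*sqrt(T) = 0.25782307
exp(-rT) = 0.95122942
N(-d1) = 0.32426224; N(-d2) = 0.39827173
P = K * exp(-rT) * N(-d2) - S_0' * N(-d1) = 0.8800 * 0.95122942 * 0.39827173 - 0.89835766 * 0.32426224 = 0.0421


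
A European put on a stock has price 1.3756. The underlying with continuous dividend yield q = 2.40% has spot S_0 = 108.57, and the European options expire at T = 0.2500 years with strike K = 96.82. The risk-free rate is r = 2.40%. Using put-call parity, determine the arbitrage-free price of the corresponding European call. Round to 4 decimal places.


Put-call parity: C - P = S_0 * exp(-qT) - K * exp(-rT).
S_0 * exp(-qT) = 108.5700 * 0.99401796 = 107.92053036
K * exp(-rT) = 96.8200 * 0.99401796 = 96.24081928
C = P + S*exp(-qT) - K*exp(-rT)
C = 1.3756 + 107.92053036 - 96.24081928 = 13.0553

Answer: Call price = 13.0553


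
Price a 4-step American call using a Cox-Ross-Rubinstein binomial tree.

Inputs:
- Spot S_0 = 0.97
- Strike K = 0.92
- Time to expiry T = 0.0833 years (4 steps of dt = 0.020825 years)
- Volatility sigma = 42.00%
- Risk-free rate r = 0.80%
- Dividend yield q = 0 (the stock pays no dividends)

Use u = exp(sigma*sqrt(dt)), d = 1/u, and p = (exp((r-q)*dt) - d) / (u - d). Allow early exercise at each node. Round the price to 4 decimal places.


dt = T/N = 0.020825
u = exp(sigma*sqrt(dt)) = 1.062484; d = 1/u = 0.941191
p = (exp((r-q)*dt) - d) / (u - d) = 0.486226
Discount per step: exp(-r*dt) = 0.999833
Stock lattice S(k, i) with i counting down-moves:
  k=0: S(0,0) = 0.9700
  k=1: S(1,0) = 1.0306; S(1,1) = 0.9130
  k=2: S(2,0) = 1.0950; S(2,1) = 0.9700; S(2,2) = 0.8593
  k=3: S(3,0) = 1.1634; S(3,1) = 1.0306; S(3,2) = 0.9130; S(3,3) = 0.8087
  k=4: S(4,0) = 1.2361; S(4,1) = 1.0950; S(4,2) = 0.9700; S(4,3) = 0.8593; S(4,4) = 0.7612
Terminal payoffs V(N, i) = max(S_T - K, 0):
  V(4,0) = 0.316122; V(4,1) = 0.175006; V(4,2) = 0.050000; V(4,3) = 0.000000; V(4,4) = 0.000000
Backward induction: V(k, i) = exp(-r*dt) * [p * V(k+1, i) + (1-p) * V(k+1, i+1)]; then take max(V_cont, immediate exercise) for American.
  V(3,0) = exp(-r*dt) * [p*0.316122 + (1-p)*0.175006] = 0.243580; exercise = 0.243427; V(3,0) = max -> 0.243580
  V(3,1) = exp(-r*dt) * [p*0.175006 + (1-p)*0.050000] = 0.110763; exercise = 0.110610; V(3,1) = max -> 0.110763
  V(3,2) = exp(-r*dt) * [p*0.050000 + (1-p)*0.000000] = 0.024307; exercise = 0.000000; V(3,2) = max -> 0.024307
  V(3,3) = exp(-r*dt) * [p*0.000000 + (1-p)*0.000000] = 0.000000; exercise = 0.000000; V(3,3) = max -> 0.000000
  V(2,0) = exp(-r*dt) * [p*0.243580 + (1-p)*0.110763] = 0.175313; exercise = 0.175006; V(2,0) = max -> 0.175313
  V(2,1) = exp(-r*dt) * [p*0.110763 + (1-p)*0.024307] = 0.066333; exercise = 0.050000; V(2,1) = max -> 0.066333
  V(2,2) = exp(-r*dt) * [p*0.024307 + (1-p)*0.000000] = 0.011817; exercise = 0.000000; V(2,2) = max -> 0.011817
  V(1,0) = exp(-r*dt) * [p*0.175313 + (1-p)*0.066333] = 0.119302; exercise = 0.110610; V(1,0) = max -> 0.119302
  V(1,1) = exp(-r*dt) * [p*0.066333 + (1-p)*0.011817] = 0.038318; exercise = 0.000000; V(1,1) = max -> 0.038318
  V(0,0) = exp(-r*dt) * [p*0.119302 + (1-p)*0.038318] = 0.077681; exercise = 0.050000; V(0,0) = max -> 0.077681

Answer: Price = V(0,0) = 0.0777


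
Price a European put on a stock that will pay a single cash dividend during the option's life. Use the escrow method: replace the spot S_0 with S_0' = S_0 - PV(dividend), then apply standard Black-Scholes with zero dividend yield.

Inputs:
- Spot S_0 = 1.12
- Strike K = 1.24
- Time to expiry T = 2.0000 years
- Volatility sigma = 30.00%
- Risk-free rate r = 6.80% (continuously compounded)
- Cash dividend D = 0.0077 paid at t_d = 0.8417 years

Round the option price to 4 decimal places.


Answer: Price = 0.1696

Derivation:
PV(D) = D * exp(-r * t_d) = 0.0077 * 0.94437155 = 0.00727166
S_0' = S_0 - PV(D) = 1.1200 - 0.00727166 = 1.11272834
d1 = (ln(S_0'/K) + (r + sigma^2/2)*T) / (sigma*sqrt(T)) = 0.27743001
d2 = d1 - sigma*sqrt(T) = -0.14683406
exp(-rT) = 0.87284263
N(-d1) = 0.39072497; N(-d2) = 0.55836850
P = K * exp(-rT) * N(-d2) - S_0' * N(-d1) = 1.2400 * 0.87284263 * 0.55836850 - 1.11272834 * 0.39072497 = 0.1696


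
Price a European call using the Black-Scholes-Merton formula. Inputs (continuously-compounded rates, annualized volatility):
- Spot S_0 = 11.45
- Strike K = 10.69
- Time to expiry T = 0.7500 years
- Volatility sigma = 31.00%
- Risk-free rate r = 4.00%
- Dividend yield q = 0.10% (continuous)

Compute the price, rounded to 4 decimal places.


Answer: Price = 1.7745

Derivation:
d1 = (ln(S/K) + (r - q + 0.5*sigma^2) * T) / (sigma * sqrt(T)) = 0.49901131
d2 = d1 - sigma * sqrt(T) = 0.23054343
exp(-rT) = 0.97044553; exp(-qT) = 0.99925028
C = S_0 * exp(-qT) * N(d1) - K * exp(-rT) * N(d2)
N(d1) = 0.69111429; N(d2) = 0.59116524
C = 11.4500 * 0.99925028 * 0.69111429 - 10.6900 * 0.97044553 * 0.59116524 = 1.7745


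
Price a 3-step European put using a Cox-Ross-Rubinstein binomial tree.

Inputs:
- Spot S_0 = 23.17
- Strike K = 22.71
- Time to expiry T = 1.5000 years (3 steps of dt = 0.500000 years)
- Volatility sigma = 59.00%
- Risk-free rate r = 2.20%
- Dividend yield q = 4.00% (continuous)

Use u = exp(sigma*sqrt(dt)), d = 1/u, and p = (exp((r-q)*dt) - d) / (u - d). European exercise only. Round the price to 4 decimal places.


Answer: Price = V(0,0) = 6.7309

Derivation:
dt = T/N = 0.500000
u = exp(sigma*sqrt(dt)) = 1.517695; d = 1/u = 0.658894
p = (exp((r-q)*dt) - d) / (u - d) = 0.386756
Discount per step: exp(-r*dt) = 0.989060
Stock lattice S(k, i) with i counting down-moves:
  k=0: S(0,0) = 23.1700
  k=1: S(1,0) = 35.1650; S(1,1) = 15.2666
  k=2: S(2,0) = 53.3698; S(2,1) = 23.1700; S(2,2) = 10.0590
  k=3: S(3,0) = 80.9990; S(3,1) = 35.1650; S(3,2) = 15.2666; S(3,3) = 6.6278
Terminal payoffs V(N, i) = max(K - S_T, 0):
  V(3,0) = 0.000000; V(3,1) = 0.000000; V(3,2) = 7.443432; V(3,3) = 16.082158
Backward induction: V(k, i) = exp(-r*dt) * [p * V(k+1, i) + (1-p) * V(k+1, i+1)].
  V(2,0) = exp(-r*dt) * [p*0.000000 + (1-p)*0.000000] = 0.000000
  V(2,1) = exp(-r*dt) * [p*0.000000 + (1-p)*7.443432] = 4.514705
  V(2,2) = exp(-r*dt) * [p*7.443432 + (1-p)*16.082158] = 12.601695
  V(1,0) = exp(-r*dt) * [p*0.000000 + (1-p)*4.514705] = 2.738328
  V(1,1) = exp(-r*dt) * [p*4.514705 + (1-p)*12.601695] = 9.370361
  V(0,0) = exp(-r*dt) * [p*2.738328 + (1-p)*9.370361] = 6.730934


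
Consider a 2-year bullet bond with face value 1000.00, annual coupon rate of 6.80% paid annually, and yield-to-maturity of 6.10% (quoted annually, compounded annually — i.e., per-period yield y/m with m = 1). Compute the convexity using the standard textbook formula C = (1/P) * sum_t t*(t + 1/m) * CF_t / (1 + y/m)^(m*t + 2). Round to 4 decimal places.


Answer: Convexity = 5.1051

Derivation:
Coupon per period c = face * coupon_rate / m = 68.000000
Periods per year m = 1; per-period yield y/m = 0.061000
Number of cashflows N = 2
Cashflows (t years, CF_t, discount factor 1/(1+y/m)^(m*t), PV):
  t = 1.0000: CF_t = 68.000000, DF = 0.942507, PV = 64.090481
  t = 2.0000: CF_t = 1068.000000, DF = 0.888320, PV = 948.725306
Price P = sum_t PV_t = 1012.815787
Convexity numerator sum_t t*(t + 1/m) * CF_t / (1+y/m)^(m*t + 2):
  t = 1.0000: term = 113.865657
  t = 2.0000: term = 5056.627561
Convexity = (1/P) * sum = 5170.493218 / 1012.815787 = 5.105068


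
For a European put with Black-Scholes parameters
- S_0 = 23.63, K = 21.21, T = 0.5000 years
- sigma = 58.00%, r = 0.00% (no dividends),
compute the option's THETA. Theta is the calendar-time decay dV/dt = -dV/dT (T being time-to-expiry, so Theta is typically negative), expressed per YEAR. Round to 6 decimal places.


Answer: Theta = -3.464364

Derivation:
d1 = 0.4685053569; d2 = 0.0583834238
phi(d1) = 0.3574759586; exp(-qT) = 1.0000000000; exp(-rT) = 1.0000000000
Theta = -S*exp(-qT)*phi(d1)*sigma/(2*sqrt(T)) + r*K*exp(-rT)*N(-d2) - q*S*exp(-qT)*N(-d1)
N(-d1) = 0.3197116205; N(-d2) = 0.4767216091; sqrt(T) = 0.7071067812
Term 1 = -23.6300 * 1.0000000000 * 0.3574759586 * 0.5800 / (2 * 0.7071067812) = -3.4643643176
Term 2 = 0.0000 * 21.2100 * 1.0000000000 * 0.4767216091 = 0.0000000000
Term 3 = 0 (no dividend yield, q = 0)
Theta = -3.4643643176 + (0.0000000000) + (0.0000000000) = -3.464364


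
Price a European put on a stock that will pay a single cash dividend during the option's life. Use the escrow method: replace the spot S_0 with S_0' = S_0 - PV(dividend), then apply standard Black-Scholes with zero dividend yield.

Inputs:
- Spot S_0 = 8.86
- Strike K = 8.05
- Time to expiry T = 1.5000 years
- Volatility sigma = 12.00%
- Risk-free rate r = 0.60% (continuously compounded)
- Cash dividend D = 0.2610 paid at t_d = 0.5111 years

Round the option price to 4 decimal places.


PV(D) = D * exp(-r * t_d) = 0.2610 * 0.99693810 = 0.26020084
S_0' = S_0 - PV(D) = 8.8600 - 0.26020084 = 8.59979916
d1 = (ln(S_0'/K) + (r + sigma^2/2)*T) / (sigma*sqrt(T)) = 0.58424928
d2 = d1 - sigma*sqrt(T) = 0.43727990
exp(-rT) = 0.99104038
N(-d1) = 0.27952630; N(-d2) = 0.33095419
P = K * exp(-rT) * N(-d2) - S_0' * N(-d1) = 8.0500 * 0.99104038 * 0.33095419 - 8.59979916 * 0.27952630 = 0.2364

Answer: Price = 0.2364
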